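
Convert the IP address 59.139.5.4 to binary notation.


59 = 00111011
139 = 10001011
5 = 00000101
4 = 00000100
Binary: 00111011.10001011.00000101.00000100


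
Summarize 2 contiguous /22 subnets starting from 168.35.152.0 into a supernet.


Original prefix: /22
Number of subnets: 2 = 2^1
New prefix = 22 - 1 = 21
Supernet: 168.35.152.0/21


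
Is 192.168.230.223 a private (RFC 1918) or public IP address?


RFC 1918 private ranges:
  10.0.0.0/8 (10.0.0.0 - 10.255.255.255)
  172.16.0.0/12 (172.16.0.0 - 172.31.255.255)
  192.168.0.0/16 (192.168.0.0 - 192.168.255.255)
Private (in 192.168.0.0/16)


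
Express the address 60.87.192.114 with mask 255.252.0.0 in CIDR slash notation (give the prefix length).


Binary: 11111111.11111100.00000000.00000000
Count leading 1s
Prefix: /14


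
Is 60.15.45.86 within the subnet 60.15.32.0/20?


Subnet network: 60.15.32.0
Test IP AND mask: 60.15.32.0
Yes, 60.15.45.86 is in 60.15.32.0/20


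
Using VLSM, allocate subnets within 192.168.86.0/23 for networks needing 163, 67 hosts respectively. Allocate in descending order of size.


163 hosts -> /24 (254 usable): 192.168.86.0/24
67 hosts -> /25 (126 usable): 192.168.87.0/25
Allocation: 192.168.86.0/24 (163 hosts, 254 usable); 192.168.87.0/25 (67 hosts, 126 usable)


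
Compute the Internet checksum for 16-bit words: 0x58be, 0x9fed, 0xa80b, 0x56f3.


Sum all words (with carry folding):
+ 0x58be = 0x58be
+ 0x9fed = 0xf8ab
+ 0xa80b = 0xa0b7
+ 0x56f3 = 0xf7aa
One's complement: ~0xf7aa
Checksum = 0x0855


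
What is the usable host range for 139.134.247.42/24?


Network: 139.134.247.0
Broadcast: 139.134.247.255
First usable = network + 1
Last usable = broadcast - 1
Range: 139.134.247.1 to 139.134.247.254


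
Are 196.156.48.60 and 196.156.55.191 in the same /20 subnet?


Mask: 255.255.240.0
196.156.48.60 AND mask = 196.156.48.0
196.156.55.191 AND mask = 196.156.48.0
Yes, same subnet (196.156.48.0)


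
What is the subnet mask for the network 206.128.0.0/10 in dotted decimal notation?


/10 means 10 network bits, 22 host bits
Binary: 11111111110000000000000000000000
Mask: 255.192.0.0


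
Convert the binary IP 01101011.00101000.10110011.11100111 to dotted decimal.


01101011 = 107
00101000 = 40
10110011 = 179
11100111 = 231
IP: 107.40.179.231


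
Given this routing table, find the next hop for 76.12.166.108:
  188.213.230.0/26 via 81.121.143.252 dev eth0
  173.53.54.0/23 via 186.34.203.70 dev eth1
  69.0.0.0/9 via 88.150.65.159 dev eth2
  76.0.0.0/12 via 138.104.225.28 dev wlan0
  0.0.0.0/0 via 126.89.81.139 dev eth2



Longest prefix match for 76.12.166.108:
  /26 188.213.230.0: no
  /23 173.53.54.0: no
  /9 69.0.0.0: no
  /12 76.0.0.0: MATCH
  /0 0.0.0.0: MATCH
Selected: next-hop 138.104.225.28 via wlan0 (matched /12)


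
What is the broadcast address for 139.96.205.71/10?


Network: 139.64.0.0/10
Host bits = 22
Set all host bits to 1:
Broadcast: 139.127.255.255


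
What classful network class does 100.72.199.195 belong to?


First octet: 100
Binary: 01100100
0xxxxxxx -> Class A (1-126)
Class A, default mask 255.0.0.0 (/8)


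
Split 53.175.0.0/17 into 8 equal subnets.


New prefix = 17 + 3 = 20
Each subnet has 4096 addresses
  53.175.0.0/20
  53.175.16.0/20
  53.175.32.0/20
  53.175.48.0/20
  53.175.64.0/20
  53.175.80.0/20
  53.175.96.0/20
  53.175.112.0/20
Subnets: 53.175.0.0/20, 53.175.16.0/20, 53.175.32.0/20, 53.175.48.0/20, 53.175.64.0/20, 53.175.80.0/20, 53.175.96.0/20, 53.175.112.0/20


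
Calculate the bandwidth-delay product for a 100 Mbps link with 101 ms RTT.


BDP = bandwidth * RTT
= 100 Mbps * 101 ms
= 100 * 1e6 * 101 / 1000 bits
= 10100000 bits
= 1262500 bytes
= 1232.9102 KB
BDP = 10100000 bits (1262500 bytes)


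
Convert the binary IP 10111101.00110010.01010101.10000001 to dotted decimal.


10111101 = 189
00110010 = 50
01010101 = 85
10000001 = 129
IP: 189.50.85.129


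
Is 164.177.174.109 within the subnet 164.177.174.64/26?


Subnet network: 164.177.174.64
Test IP AND mask: 164.177.174.64
Yes, 164.177.174.109 is in 164.177.174.64/26


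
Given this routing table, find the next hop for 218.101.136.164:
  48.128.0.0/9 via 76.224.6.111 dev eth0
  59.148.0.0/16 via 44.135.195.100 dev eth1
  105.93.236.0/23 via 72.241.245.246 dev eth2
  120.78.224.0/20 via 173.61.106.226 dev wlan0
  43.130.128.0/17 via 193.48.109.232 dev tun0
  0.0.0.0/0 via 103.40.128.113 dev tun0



Longest prefix match for 218.101.136.164:
  /9 48.128.0.0: no
  /16 59.148.0.0: no
  /23 105.93.236.0: no
  /20 120.78.224.0: no
  /17 43.130.128.0: no
  /0 0.0.0.0: MATCH
Selected: next-hop 103.40.128.113 via tun0 (matched /0)


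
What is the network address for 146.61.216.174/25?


IP:   10010010.00111101.11011000.10101110
Mask: 11111111.11111111.11111111.10000000
AND operation:
Net:  10010010.00111101.11011000.10000000
Network: 146.61.216.128/25


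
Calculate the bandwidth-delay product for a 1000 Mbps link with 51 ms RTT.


BDP = bandwidth * RTT
= 1000 Mbps * 51 ms
= 1000 * 1e6 * 51 / 1000 bits
= 51000000 bits
= 6375000 bytes
= 6225.5859 KB
BDP = 51000000 bits (6375000 bytes)


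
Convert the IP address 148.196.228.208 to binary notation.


148 = 10010100
196 = 11000100
228 = 11100100
208 = 11010000
Binary: 10010100.11000100.11100100.11010000


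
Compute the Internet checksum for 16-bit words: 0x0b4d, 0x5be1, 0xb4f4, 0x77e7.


Sum all words (with carry folding):
+ 0x0b4d = 0x0b4d
+ 0x5be1 = 0x672e
+ 0xb4f4 = 0x1c23
+ 0x77e7 = 0x940a
One's complement: ~0x940a
Checksum = 0x6bf5


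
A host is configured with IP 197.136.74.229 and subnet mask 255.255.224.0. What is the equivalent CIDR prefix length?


Binary: 11111111.11111111.11100000.00000000
Count leading 1s
Prefix: /19


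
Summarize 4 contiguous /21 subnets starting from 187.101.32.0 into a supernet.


Original prefix: /21
Number of subnets: 4 = 2^2
New prefix = 21 - 2 = 19
Supernet: 187.101.32.0/19


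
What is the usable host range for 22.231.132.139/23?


Network: 22.231.132.0
Broadcast: 22.231.133.255
First usable = network + 1
Last usable = broadcast - 1
Range: 22.231.132.1 to 22.231.133.254


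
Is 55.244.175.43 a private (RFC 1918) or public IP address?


RFC 1918 private ranges:
  10.0.0.0/8 (10.0.0.0 - 10.255.255.255)
  172.16.0.0/12 (172.16.0.0 - 172.31.255.255)
  192.168.0.0/16 (192.168.0.0 - 192.168.255.255)
Public (not in any RFC 1918 range)


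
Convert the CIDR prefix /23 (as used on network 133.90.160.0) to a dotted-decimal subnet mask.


/23 means 23 network bits, 9 host bits
Binary: 11111111111111111111111000000000
Mask: 255.255.254.0


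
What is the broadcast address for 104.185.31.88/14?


Network: 104.184.0.0/14
Host bits = 18
Set all host bits to 1:
Broadcast: 104.187.255.255


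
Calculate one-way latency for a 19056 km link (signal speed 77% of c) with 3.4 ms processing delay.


Speed = 0.77 * 3e5 km/s = 231000 km/s
Propagation delay = 19056 / 231000 = 0.0825 s = 82.4935 ms
Processing delay = 3.4 ms
Total one-way latency = 85.8935 ms


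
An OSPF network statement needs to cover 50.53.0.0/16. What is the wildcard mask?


Subnet mask: 255.255.0.0
Wildcard = 255.255.255.255 - subnet mask
255 - 255 = 0
255 - 255 = 0
255 - 0 = 255
255 - 0 = 255
Wildcard: 0.0.255.255


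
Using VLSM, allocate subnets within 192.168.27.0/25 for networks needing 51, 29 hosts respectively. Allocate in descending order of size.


51 hosts -> /26 (62 usable): 192.168.27.0/26
29 hosts -> /27 (30 usable): 192.168.27.64/27
Allocation: 192.168.27.0/26 (51 hosts, 62 usable); 192.168.27.64/27 (29 hosts, 30 usable)


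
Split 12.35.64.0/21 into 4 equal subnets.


New prefix = 21 + 2 = 23
Each subnet has 512 addresses
  12.35.64.0/23
  12.35.66.0/23
  12.35.68.0/23
  12.35.70.0/23
Subnets: 12.35.64.0/23, 12.35.66.0/23, 12.35.68.0/23, 12.35.70.0/23


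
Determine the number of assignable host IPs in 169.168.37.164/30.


Host bits = 32 - 30 = 2
Total addresses = 2^2 = 4
Usable = total - 2 (network and broadcast)
Usable hosts: 2


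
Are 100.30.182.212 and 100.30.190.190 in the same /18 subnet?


Mask: 255.255.192.0
100.30.182.212 AND mask = 100.30.128.0
100.30.190.190 AND mask = 100.30.128.0
Yes, same subnet (100.30.128.0)


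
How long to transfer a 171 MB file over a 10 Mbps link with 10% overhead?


Effective throughput = 10 * (1 - 10/100) = 9 Mbps
File size in Mb = 171 * 8 = 1368 Mb
Time = 1368 / 9
Time = 152 seconds


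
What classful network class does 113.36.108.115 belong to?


First octet: 113
Binary: 01110001
0xxxxxxx -> Class A (1-126)
Class A, default mask 255.0.0.0 (/8)


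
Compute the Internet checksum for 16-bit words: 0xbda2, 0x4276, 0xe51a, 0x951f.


Sum all words (with carry folding):
+ 0xbda2 = 0xbda2
+ 0x4276 = 0x0019
+ 0xe51a = 0xe533
+ 0x951f = 0x7a53
One's complement: ~0x7a53
Checksum = 0x85ac


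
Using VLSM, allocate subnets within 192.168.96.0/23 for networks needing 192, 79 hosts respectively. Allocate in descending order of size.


192 hosts -> /24 (254 usable): 192.168.96.0/24
79 hosts -> /25 (126 usable): 192.168.97.0/25
Allocation: 192.168.96.0/24 (192 hosts, 254 usable); 192.168.97.0/25 (79 hosts, 126 usable)


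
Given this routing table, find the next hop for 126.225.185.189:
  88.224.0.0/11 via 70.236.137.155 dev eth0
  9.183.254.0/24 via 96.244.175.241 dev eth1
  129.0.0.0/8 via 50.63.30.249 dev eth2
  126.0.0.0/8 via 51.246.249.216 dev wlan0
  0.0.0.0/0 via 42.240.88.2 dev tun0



Longest prefix match for 126.225.185.189:
  /11 88.224.0.0: no
  /24 9.183.254.0: no
  /8 129.0.0.0: no
  /8 126.0.0.0: MATCH
  /0 0.0.0.0: MATCH
Selected: next-hop 51.246.249.216 via wlan0 (matched /8)


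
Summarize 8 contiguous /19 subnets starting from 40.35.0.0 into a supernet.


Original prefix: /19
Number of subnets: 8 = 2^3
New prefix = 19 - 3 = 16
Supernet: 40.35.0.0/16


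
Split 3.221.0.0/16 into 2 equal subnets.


New prefix = 16 + 1 = 17
Each subnet has 32768 addresses
  3.221.0.0/17
  3.221.128.0/17
Subnets: 3.221.0.0/17, 3.221.128.0/17


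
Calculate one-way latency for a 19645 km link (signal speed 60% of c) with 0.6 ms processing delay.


Speed = 0.6 * 3e5 km/s = 180000 km/s
Propagation delay = 19645 / 180000 = 0.1091 s = 109.1389 ms
Processing delay = 0.6 ms
Total one-way latency = 109.7389 ms


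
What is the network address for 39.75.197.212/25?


IP:   00100111.01001011.11000101.11010100
Mask: 11111111.11111111.11111111.10000000
AND operation:
Net:  00100111.01001011.11000101.10000000
Network: 39.75.197.128/25


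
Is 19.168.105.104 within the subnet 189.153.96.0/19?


Subnet network: 189.153.96.0
Test IP AND mask: 19.168.96.0
No, 19.168.105.104 is not in 189.153.96.0/19


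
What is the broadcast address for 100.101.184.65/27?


Network: 100.101.184.64/27
Host bits = 5
Set all host bits to 1:
Broadcast: 100.101.184.95


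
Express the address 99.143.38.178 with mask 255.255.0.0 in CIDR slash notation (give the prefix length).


Binary: 11111111.11111111.00000000.00000000
Count leading 1s
Prefix: /16


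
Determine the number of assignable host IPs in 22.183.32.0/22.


Host bits = 32 - 22 = 10
Total addresses = 2^10 = 1024
Usable = total - 2 (network and broadcast)
Usable hosts: 1022


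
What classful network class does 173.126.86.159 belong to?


First octet: 173
Binary: 10101101
10xxxxxx -> Class B (128-191)
Class B, default mask 255.255.0.0 (/16)


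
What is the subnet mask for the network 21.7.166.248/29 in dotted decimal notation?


/29 means 29 network bits, 3 host bits
Binary: 11111111111111111111111111111000
Mask: 255.255.255.248


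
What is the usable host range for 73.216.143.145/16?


Network: 73.216.0.0
Broadcast: 73.216.255.255
First usable = network + 1
Last usable = broadcast - 1
Range: 73.216.0.1 to 73.216.255.254


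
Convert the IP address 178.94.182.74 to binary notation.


178 = 10110010
94 = 01011110
182 = 10110110
74 = 01001010
Binary: 10110010.01011110.10110110.01001010


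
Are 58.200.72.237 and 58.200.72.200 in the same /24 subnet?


Mask: 255.255.255.0
58.200.72.237 AND mask = 58.200.72.0
58.200.72.200 AND mask = 58.200.72.0
Yes, same subnet (58.200.72.0)


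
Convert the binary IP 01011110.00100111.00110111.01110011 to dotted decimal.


01011110 = 94
00100111 = 39
00110111 = 55
01110011 = 115
IP: 94.39.55.115


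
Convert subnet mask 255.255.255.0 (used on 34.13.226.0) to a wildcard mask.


Subnet mask: 255.255.255.0
Wildcard = 255.255.255.255 - subnet mask
255 - 255 = 0
255 - 255 = 0
255 - 255 = 0
255 - 0 = 255
Wildcard: 0.0.0.255


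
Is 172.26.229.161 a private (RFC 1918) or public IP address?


RFC 1918 private ranges:
  10.0.0.0/8 (10.0.0.0 - 10.255.255.255)
  172.16.0.0/12 (172.16.0.0 - 172.31.255.255)
  192.168.0.0/16 (192.168.0.0 - 192.168.255.255)
Private (in 172.16.0.0/12)


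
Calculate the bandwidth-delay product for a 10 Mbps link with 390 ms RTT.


BDP = bandwidth * RTT
= 10 Mbps * 390 ms
= 10 * 1e6 * 390 / 1000 bits
= 3900000 bits
= 487500 bytes
= 476.0742 KB
BDP = 3900000 bits (487500 bytes)


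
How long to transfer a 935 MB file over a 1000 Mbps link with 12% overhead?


Effective throughput = 1000 * (1 - 12/100) = 880 Mbps
File size in Mb = 935 * 8 = 7480 Mb
Time = 7480 / 880
Time = 8.5 seconds


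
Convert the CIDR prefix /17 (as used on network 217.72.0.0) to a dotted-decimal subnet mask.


/17 means 17 network bits, 15 host bits
Binary: 11111111111111111000000000000000
Mask: 255.255.128.0


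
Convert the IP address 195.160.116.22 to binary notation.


195 = 11000011
160 = 10100000
116 = 01110100
22 = 00010110
Binary: 11000011.10100000.01110100.00010110


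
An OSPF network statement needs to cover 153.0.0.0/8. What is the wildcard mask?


Subnet mask: 255.0.0.0
Wildcard = 255.255.255.255 - subnet mask
255 - 255 = 0
255 - 0 = 255
255 - 0 = 255
255 - 0 = 255
Wildcard: 0.255.255.255


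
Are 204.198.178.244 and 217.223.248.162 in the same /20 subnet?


Mask: 255.255.240.0
204.198.178.244 AND mask = 204.198.176.0
217.223.248.162 AND mask = 217.223.240.0
No, different subnets (204.198.176.0 vs 217.223.240.0)


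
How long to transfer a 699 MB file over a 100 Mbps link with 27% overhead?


Effective throughput = 100 * (1 - 27/100) = 73 Mbps
File size in Mb = 699 * 8 = 5592 Mb
Time = 5592 / 73
Time = 76.6027 seconds


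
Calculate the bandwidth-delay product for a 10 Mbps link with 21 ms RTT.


BDP = bandwidth * RTT
= 10 Mbps * 21 ms
= 10 * 1e6 * 21 / 1000 bits
= 210000 bits
= 26250 bytes
= 25.6348 KB
BDP = 210000 bits (26250 bytes)


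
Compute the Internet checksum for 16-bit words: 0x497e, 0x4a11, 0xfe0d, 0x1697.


Sum all words (with carry folding):
+ 0x497e = 0x497e
+ 0x4a11 = 0x938f
+ 0xfe0d = 0x919d
+ 0x1697 = 0xa834
One's complement: ~0xa834
Checksum = 0x57cb


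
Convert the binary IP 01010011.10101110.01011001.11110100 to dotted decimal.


01010011 = 83
10101110 = 174
01011001 = 89
11110100 = 244
IP: 83.174.89.244


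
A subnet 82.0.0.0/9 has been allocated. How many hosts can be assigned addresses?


Host bits = 32 - 9 = 23
Total addresses = 2^23 = 8388608
Usable = total - 2 (network and broadcast)
Usable hosts: 8388606


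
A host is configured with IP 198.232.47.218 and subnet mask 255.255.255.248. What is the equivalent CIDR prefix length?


Binary: 11111111.11111111.11111111.11111000
Count leading 1s
Prefix: /29


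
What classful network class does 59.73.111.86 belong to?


First octet: 59
Binary: 00111011
0xxxxxxx -> Class A (1-126)
Class A, default mask 255.0.0.0 (/8)


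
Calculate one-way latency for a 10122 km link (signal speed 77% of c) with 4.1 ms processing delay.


Speed = 0.77 * 3e5 km/s = 231000 km/s
Propagation delay = 10122 / 231000 = 0.0438 s = 43.8182 ms
Processing delay = 4.1 ms
Total one-way latency = 47.9182 ms


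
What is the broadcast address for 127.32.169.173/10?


Network: 127.0.0.0/10
Host bits = 22
Set all host bits to 1:
Broadcast: 127.63.255.255


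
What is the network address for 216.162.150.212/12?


IP:   11011000.10100010.10010110.11010100
Mask: 11111111.11110000.00000000.00000000
AND operation:
Net:  11011000.10100000.00000000.00000000
Network: 216.160.0.0/12


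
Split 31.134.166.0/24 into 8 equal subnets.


New prefix = 24 + 3 = 27
Each subnet has 32 addresses
  31.134.166.0/27
  31.134.166.32/27
  31.134.166.64/27
  31.134.166.96/27
  31.134.166.128/27
  31.134.166.160/27
  31.134.166.192/27
  31.134.166.224/27
Subnets: 31.134.166.0/27, 31.134.166.32/27, 31.134.166.64/27, 31.134.166.96/27, 31.134.166.128/27, 31.134.166.160/27, 31.134.166.192/27, 31.134.166.224/27


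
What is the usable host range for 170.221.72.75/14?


Network: 170.220.0.0
Broadcast: 170.223.255.255
First usable = network + 1
Last usable = broadcast - 1
Range: 170.220.0.1 to 170.223.255.254


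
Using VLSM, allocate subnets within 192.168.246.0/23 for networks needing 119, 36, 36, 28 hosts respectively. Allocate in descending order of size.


119 hosts -> /25 (126 usable): 192.168.246.0/25
36 hosts -> /26 (62 usable): 192.168.246.128/26
36 hosts -> /26 (62 usable): 192.168.246.192/26
28 hosts -> /27 (30 usable): 192.168.247.0/27
Allocation: 192.168.246.0/25 (119 hosts, 126 usable); 192.168.246.128/26 (36 hosts, 62 usable); 192.168.246.192/26 (36 hosts, 62 usable); 192.168.247.0/27 (28 hosts, 30 usable)


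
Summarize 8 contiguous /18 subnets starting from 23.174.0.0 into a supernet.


Original prefix: /18
Number of subnets: 8 = 2^3
New prefix = 18 - 3 = 15
Supernet: 23.174.0.0/15


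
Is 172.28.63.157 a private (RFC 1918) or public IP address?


RFC 1918 private ranges:
  10.0.0.0/8 (10.0.0.0 - 10.255.255.255)
  172.16.0.0/12 (172.16.0.0 - 172.31.255.255)
  192.168.0.0/16 (192.168.0.0 - 192.168.255.255)
Private (in 172.16.0.0/12)


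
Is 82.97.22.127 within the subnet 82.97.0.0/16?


Subnet network: 82.97.0.0
Test IP AND mask: 82.97.0.0
Yes, 82.97.22.127 is in 82.97.0.0/16


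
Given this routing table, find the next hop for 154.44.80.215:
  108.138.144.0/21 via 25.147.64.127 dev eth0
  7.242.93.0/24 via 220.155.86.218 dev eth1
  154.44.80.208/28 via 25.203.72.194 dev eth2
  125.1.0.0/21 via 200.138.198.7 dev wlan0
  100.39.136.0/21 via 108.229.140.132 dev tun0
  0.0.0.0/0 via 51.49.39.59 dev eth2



Longest prefix match for 154.44.80.215:
  /21 108.138.144.0: no
  /24 7.242.93.0: no
  /28 154.44.80.208: MATCH
  /21 125.1.0.0: no
  /21 100.39.136.0: no
  /0 0.0.0.0: MATCH
Selected: next-hop 25.203.72.194 via eth2 (matched /28)


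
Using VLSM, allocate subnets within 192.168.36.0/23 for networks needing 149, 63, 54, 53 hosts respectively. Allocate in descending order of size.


149 hosts -> /24 (254 usable): 192.168.36.0/24
63 hosts -> /25 (126 usable): 192.168.37.0/25
54 hosts -> /26 (62 usable): 192.168.37.128/26
53 hosts -> /26 (62 usable): 192.168.37.192/26
Allocation: 192.168.36.0/24 (149 hosts, 254 usable); 192.168.37.0/25 (63 hosts, 126 usable); 192.168.37.128/26 (54 hosts, 62 usable); 192.168.37.192/26 (53 hosts, 62 usable)


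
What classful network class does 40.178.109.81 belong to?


First octet: 40
Binary: 00101000
0xxxxxxx -> Class A (1-126)
Class A, default mask 255.0.0.0 (/8)


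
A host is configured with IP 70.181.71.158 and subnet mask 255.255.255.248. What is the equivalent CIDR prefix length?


Binary: 11111111.11111111.11111111.11111000
Count leading 1s
Prefix: /29


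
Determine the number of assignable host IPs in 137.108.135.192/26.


Host bits = 32 - 26 = 6
Total addresses = 2^6 = 64
Usable = total - 2 (network and broadcast)
Usable hosts: 62


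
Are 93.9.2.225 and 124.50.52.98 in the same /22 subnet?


Mask: 255.255.252.0
93.9.2.225 AND mask = 93.9.0.0
124.50.52.98 AND mask = 124.50.52.0
No, different subnets (93.9.0.0 vs 124.50.52.0)


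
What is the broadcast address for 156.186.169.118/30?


Network: 156.186.169.116/30
Host bits = 2
Set all host bits to 1:
Broadcast: 156.186.169.119


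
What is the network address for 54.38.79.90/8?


IP:   00110110.00100110.01001111.01011010
Mask: 11111111.00000000.00000000.00000000
AND operation:
Net:  00110110.00000000.00000000.00000000
Network: 54.0.0.0/8


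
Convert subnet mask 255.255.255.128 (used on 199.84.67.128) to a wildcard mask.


Subnet mask: 255.255.255.128
Wildcard = 255.255.255.255 - subnet mask
255 - 255 = 0
255 - 255 = 0
255 - 255 = 0
255 - 128 = 127
Wildcard: 0.0.0.127


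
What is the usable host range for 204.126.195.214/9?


Network: 204.0.0.0
Broadcast: 204.127.255.255
First usable = network + 1
Last usable = broadcast - 1
Range: 204.0.0.1 to 204.127.255.254


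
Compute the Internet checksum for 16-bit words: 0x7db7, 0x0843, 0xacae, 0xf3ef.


Sum all words (with carry folding):
+ 0x7db7 = 0x7db7
+ 0x0843 = 0x85fa
+ 0xacae = 0x32a9
+ 0xf3ef = 0x2699
One's complement: ~0x2699
Checksum = 0xd966


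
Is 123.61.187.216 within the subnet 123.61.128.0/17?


Subnet network: 123.61.128.0
Test IP AND mask: 123.61.128.0
Yes, 123.61.187.216 is in 123.61.128.0/17


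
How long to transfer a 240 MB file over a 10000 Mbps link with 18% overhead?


Effective throughput = 10000 * (1 - 18/100) = 8200 Mbps
File size in Mb = 240 * 8 = 1920 Mb
Time = 1920 / 8200
Time = 0.2341 seconds


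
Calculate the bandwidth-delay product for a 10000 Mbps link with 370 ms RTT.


BDP = bandwidth * RTT
= 10000 Mbps * 370 ms
= 10000 * 1e6 * 370 / 1000 bits
= 3700000000 bits
= 462500000 bytes
= 451660.1562 KB
BDP = 3700000000 bits (462500000 bytes)


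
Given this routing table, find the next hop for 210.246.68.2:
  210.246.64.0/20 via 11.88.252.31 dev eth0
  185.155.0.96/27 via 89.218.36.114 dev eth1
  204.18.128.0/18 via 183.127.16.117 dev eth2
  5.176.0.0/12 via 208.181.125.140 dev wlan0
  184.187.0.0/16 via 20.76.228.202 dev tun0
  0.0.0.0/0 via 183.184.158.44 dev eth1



Longest prefix match for 210.246.68.2:
  /20 210.246.64.0: MATCH
  /27 185.155.0.96: no
  /18 204.18.128.0: no
  /12 5.176.0.0: no
  /16 184.187.0.0: no
  /0 0.0.0.0: MATCH
Selected: next-hop 11.88.252.31 via eth0 (matched /20)


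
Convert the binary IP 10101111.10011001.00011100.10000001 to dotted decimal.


10101111 = 175
10011001 = 153
00011100 = 28
10000001 = 129
IP: 175.153.28.129


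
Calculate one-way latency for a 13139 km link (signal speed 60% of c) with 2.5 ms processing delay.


Speed = 0.6 * 3e5 km/s = 180000 km/s
Propagation delay = 13139 / 180000 = 0.073 s = 72.9944 ms
Processing delay = 2.5 ms
Total one-way latency = 75.4944 ms


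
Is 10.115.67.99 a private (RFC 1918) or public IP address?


RFC 1918 private ranges:
  10.0.0.0/8 (10.0.0.0 - 10.255.255.255)
  172.16.0.0/12 (172.16.0.0 - 172.31.255.255)
  192.168.0.0/16 (192.168.0.0 - 192.168.255.255)
Private (in 10.0.0.0/8)


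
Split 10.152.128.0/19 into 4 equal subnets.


New prefix = 19 + 2 = 21
Each subnet has 2048 addresses
  10.152.128.0/21
  10.152.136.0/21
  10.152.144.0/21
  10.152.152.0/21
Subnets: 10.152.128.0/21, 10.152.136.0/21, 10.152.144.0/21, 10.152.152.0/21


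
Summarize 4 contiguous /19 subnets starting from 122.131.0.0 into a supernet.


Original prefix: /19
Number of subnets: 4 = 2^2
New prefix = 19 - 2 = 17
Supernet: 122.131.0.0/17


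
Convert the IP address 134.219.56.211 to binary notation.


134 = 10000110
219 = 11011011
56 = 00111000
211 = 11010011
Binary: 10000110.11011011.00111000.11010011


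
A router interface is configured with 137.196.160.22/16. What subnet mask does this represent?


/16 means 16 network bits, 16 host bits
Binary: 11111111111111110000000000000000
Mask: 255.255.0.0


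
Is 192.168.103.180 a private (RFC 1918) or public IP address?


RFC 1918 private ranges:
  10.0.0.0/8 (10.0.0.0 - 10.255.255.255)
  172.16.0.0/12 (172.16.0.0 - 172.31.255.255)
  192.168.0.0/16 (192.168.0.0 - 192.168.255.255)
Private (in 192.168.0.0/16)


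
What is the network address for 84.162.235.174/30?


IP:   01010100.10100010.11101011.10101110
Mask: 11111111.11111111.11111111.11111100
AND operation:
Net:  01010100.10100010.11101011.10101100
Network: 84.162.235.172/30


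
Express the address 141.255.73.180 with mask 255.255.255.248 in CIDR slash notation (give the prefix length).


Binary: 11111111.11111111.11111111.11111000
Count leading 1s
Prefix: /29


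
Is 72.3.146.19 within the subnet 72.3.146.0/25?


Subnet network: 72.3.146.0
Test IP AND mask: 72.3.146.0
Yes, 72.3.146.19 is in 72.3.146.0/25


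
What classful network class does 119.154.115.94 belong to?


First octet: 119
Binary: 01110111
0xxxxxxx -> Class A (1-126)
Class A, default mask 255.0.0.0 (/8)


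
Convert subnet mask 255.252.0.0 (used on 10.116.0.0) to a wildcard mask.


Subnet mask: 255.252.0.0
Wildcard = 255.255.255.255 - subnet mask
255 - 255 = 0
255 - 252 = 3
255 - 0 = 255
255 - 0 = 255
Wildcard: 0.3.255.255


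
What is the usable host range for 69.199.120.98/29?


Network: 69.199.120.96
Broadcast: 69.199.120.103
First usable = network + 1
Last usable = broadcast - 1
Range: 69.199.120.97 to 69.199.120.102


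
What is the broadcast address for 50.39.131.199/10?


Network: 50.0.0.0/10
Host bits = 22
Set all host bits to 1:
Broadcast: 50.63.255.255


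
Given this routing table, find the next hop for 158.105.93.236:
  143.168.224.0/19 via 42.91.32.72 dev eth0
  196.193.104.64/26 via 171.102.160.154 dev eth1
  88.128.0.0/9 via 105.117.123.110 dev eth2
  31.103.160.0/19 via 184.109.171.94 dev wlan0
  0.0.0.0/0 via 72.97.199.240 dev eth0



Longest prefix match for 158.105.93.236:
  /19 143.168.224.0: no
  /26 196.193.104.64: no
  /9 88.128.0.0: no
  /19 31.103.160.0: no
  /0 0.0.0.0: MATCH
Selected: next-hop 72.97.199.240 via eth0 (matched /0)


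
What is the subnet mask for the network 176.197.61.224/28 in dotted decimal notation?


/28 means 28 network bits, 4 host bits
Binary: 11111111111111111111111111110000
Mask: 255.255.255.240


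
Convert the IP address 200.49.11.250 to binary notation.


200 = 11001000
49 = 00110001
11 = 00001011
250 = 11111010
Binary: 11001000.00110001.00001011.11111010


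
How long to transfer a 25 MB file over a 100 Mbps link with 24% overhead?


Effective throughput = 100 * (1 - 24/100) = 76 Mbps
File size in Mb = 25 * 8 = 200 Mb
Time = 200 / 76
Time = 2.6316 seconds


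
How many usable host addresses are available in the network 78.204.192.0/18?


Host bits = 32 - 18 = 14
Total addresses = 2^14 = 16384
Usable = total - 2 (network and broadcast)
Usable hosts: 16382


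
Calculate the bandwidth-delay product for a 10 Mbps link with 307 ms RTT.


BDP = bandwidth * RTT
= 10 Mbps * 307 ms
= 10 * 1e6 * 307 / 1000 bits
= 3070000 bits
= 383750 bytes
= 374.7559 KB
BDP = 3070000 bits (383750 bytes)


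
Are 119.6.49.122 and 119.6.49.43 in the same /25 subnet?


Mask: 255.255.255.128
119.6.49.122 AND mask = 119.6.49.0
119.6.49.43 AND mask = 119.6.49.0
Yes, same subnet (119.6.49.0)


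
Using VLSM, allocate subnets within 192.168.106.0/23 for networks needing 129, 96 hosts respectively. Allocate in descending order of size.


129 hosts -> /24 (254 usable): 192.168.106.0/24
96 hosts -> /25 (126 usable): 192.168.107.0/25
Allocation: 192.168.106.0/24 (129 hosts, 254 usable); 192.168.107.0/25 (96 hosts, 126 usable)


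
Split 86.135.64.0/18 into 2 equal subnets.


New prefix = 18 + 1 = 19
Each subnet has 8192 addresses
  86.135.64.0/19
  86.135.96.0/19
Subnets: 86.135.64.0/19, 86.135.96.0/19


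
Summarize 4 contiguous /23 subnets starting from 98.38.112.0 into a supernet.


Original prefix: /23
Number of subnets: 4 = 2^2
New prefix = 23 - 2 = 21
Supernet: 98.38.112.0/21


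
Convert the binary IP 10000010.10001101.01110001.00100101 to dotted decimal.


10000010 = 130
10001101 = 141
01110001 = 113
00100101 = 37
IP: 130.141.113.37


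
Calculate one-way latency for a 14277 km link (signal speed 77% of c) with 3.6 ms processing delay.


Speed = 0.77 * 3e5 km/s = 231000 km/s
Propagation delay = 14277 / 231000 = 0.0618 s = 61.8052 ms
Processing delay = 3.6 ms
Total one-way latency = 65.4052 ms


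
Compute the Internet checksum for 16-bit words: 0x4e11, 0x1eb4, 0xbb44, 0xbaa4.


Sum all words (with carry folding):
+ 0x4e11 = 0x4e11
+ 0x1eb4 = 0x6cc5
+ 0xbb44 = 0x280a
+ 0xbaa4 = 0xe2ae
One's complement: ~0xe2ae
Checksum = 0x1d51


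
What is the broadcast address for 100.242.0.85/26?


Network: 100.242.0.64/26
Host bits = 6
Set all host bits to 1:
Broadcast: 100.242.0.127


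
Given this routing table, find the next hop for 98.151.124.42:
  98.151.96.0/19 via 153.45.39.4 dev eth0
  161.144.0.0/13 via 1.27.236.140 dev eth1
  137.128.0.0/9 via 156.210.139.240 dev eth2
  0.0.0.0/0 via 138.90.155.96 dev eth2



Longest prefix match for 98.151.124.42:
  /19 98.151.96.0: MATCH
  /13 161.144.0.0: no
  /9 137.128.0.0: no
  /0 0.0.0.0: MATCH
Selected: next-hop 153.45.39.4 via eth0 (matched /19)


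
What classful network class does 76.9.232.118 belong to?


First octet: 76
Binary: 01001100
0xxxxxxx -> Class A (1-126)
Class A, default mask 255.0.0.0 (/8)


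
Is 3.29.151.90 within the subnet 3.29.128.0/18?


Subnet network: 3.29.128.0
Test IP AND mask: 3.29.128.0
Yes, 3.29.151.90 is in 3.29.128.0/18


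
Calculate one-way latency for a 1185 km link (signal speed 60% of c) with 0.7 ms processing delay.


Speed = 0.6 * 3e5 km/s = 180000 km/s
Propagation delay = 1185 / 180000 = 0.0066 s = 6.5833 ms
Processing delay = 0.7 ms
Total one-way latency = 7.2833 ms


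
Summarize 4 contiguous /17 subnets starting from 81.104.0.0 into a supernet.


Original prefix: /17
Number of subnets: 4 = 2^2
New prefix = 17 - 2 = 15
Supernet: 81.104.0.0/15


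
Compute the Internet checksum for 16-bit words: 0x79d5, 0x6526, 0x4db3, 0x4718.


Sum all words (with carry folding):
+ 0x79d5 = 0x79d5
+ 0x6526 = 0xdefb
+ 0x4db3 = 0x2caf
+ 0x4718 = 0x73c7
One's complement: ~0x73c7
Checksum = 0x8c38


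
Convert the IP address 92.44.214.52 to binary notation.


92 = 01011100
44 = 00101100
214 = 11010110
52 = 00110100
Binary: 01011100.00101100.11010110.00110100


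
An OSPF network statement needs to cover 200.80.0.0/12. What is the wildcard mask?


Subnet mask: 255.240.0.0
Wildcard = 255.255.255.255 - subnet mask
255 - 255 = 0
255 - 240 = 15
255 - 0 = 255
255 - 0 = 255
Wildcard: 0.15.255.255


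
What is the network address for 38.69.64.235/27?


IP:   00100110.01000101.01000000.11101011
Mask: 11111111.11111111.11111111.11100000
AND operation:
Net:  00100110.01000101.01000000.11100000
Network: 38.69.64.224/27


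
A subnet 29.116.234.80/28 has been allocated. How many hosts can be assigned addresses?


Host bits = 32 - 28 = 4
Total addresses = 2^4 = 16
Usable = total - 2 (network and broadcast)
Usable hosts: 14


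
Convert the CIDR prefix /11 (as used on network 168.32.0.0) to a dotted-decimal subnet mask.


/11 means 11 network bits, 21 host bits
Binary: 11111111111000000000000000000000
Mask: 255.224.0.0


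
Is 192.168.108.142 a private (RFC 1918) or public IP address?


RFC 1918 private ranges:
  10.0.0.0/8 (10.0.0.0 - 10.255.255.255)
  172.16.0.0/12 (172.16.0.0 - 172.31.255.255)
  192.168.0.0/16 (192.168.0.0 - 192.168.255.255)
Private (in 192.168.0.0/16)


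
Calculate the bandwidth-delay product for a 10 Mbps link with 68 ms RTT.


BDP = bandwidth * RTT
= 10 Mbps * 68 ms
= 10 * 1e6 * 68 / 1000 bits
= 680000 bits
= 85000 bytes
= 83.0078 KB
BDP = 680000 bits (85000 bytes)


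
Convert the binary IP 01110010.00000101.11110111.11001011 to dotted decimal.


01110010 = 114
00000101 = 5
11110111 = 247
11001011 = 203
IP: 114.5.247.203


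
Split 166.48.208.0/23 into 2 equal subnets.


New prefix = 23 + 1 = 24
Each subnet has 256 addresses
  166.48.208.0/24
  166.48.209.0/24
Subnets: 166.48.208.0/24, 166.48.209.0/24


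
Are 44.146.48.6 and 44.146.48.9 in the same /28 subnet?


Mask: 255.255.255.240
44.146.48.6 AND mask = 44.146.48.0
44.146.48.9 AND mask = 44.146.48.0
Yes, same subnet (44.146.48.0)


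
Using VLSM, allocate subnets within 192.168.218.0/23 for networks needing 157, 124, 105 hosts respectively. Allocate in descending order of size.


157 hosts -> /24 (254 usable): 192.168.218.0/24
124 hosts -> /25 (126 usable): 192.168.219.0/25
105 hosts -> /25 (126 usable): 192.168.219.128/25
Allocation: 192.168.218.0/24 (157 hosts, 254 usable); 192.168.219.0/25 (124 hosts, 126 usable); 192.168.219.128/25 (105 hosts, 126 usable)


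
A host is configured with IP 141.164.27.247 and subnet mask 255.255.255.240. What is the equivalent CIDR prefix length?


Binary: 11111111.11111111.11111111.11110000
Count leading 1s
Prefix: /28


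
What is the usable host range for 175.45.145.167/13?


Network: 175.40.0.0
Broadcast: 175.47.255.255
First usable = network + 1
Last usable = broadcast - 1
Range: 175.40.0.1 to 175.47.255.254


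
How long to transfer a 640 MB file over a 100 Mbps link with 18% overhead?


Effective throughput = 100 * (1 - 18/100) = 82 Mbps
File size in Mb = 640 * 8 = 5120 Mb
Time = 5120 / 82
Time = 62.439 seconds


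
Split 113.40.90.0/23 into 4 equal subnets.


New prefix = 23 + 2 = 25
Each subnet has 128 addresses
  113.40.90.0/25
  113.40.90.128/25
  113.40.91.0/25
  113.40.91.128/25
Subnets: 113.40.90.0/25, 113.40.90.128/25, 113.40.91.0/25, 113.40.91.128/25


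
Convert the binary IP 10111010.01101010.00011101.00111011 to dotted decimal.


10111010 = 186
01101010 = 106
00011101 = 29
00111011 = 59
IP: 186.106.29.59


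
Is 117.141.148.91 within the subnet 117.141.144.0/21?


Subnet network: 117.141.144.0
Test IP AND mask: 117.141.144.0
Yes, 117.141.148.91 is in 117.141.144.0/21


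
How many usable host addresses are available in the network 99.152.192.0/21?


Host bits = 32 - 21 = 11
Total addresses = 2^11 = 2048
Usable = total - 2 (network and broadcast)
Usable hosts: 2046


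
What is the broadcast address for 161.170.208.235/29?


Network: 161.170.208.232/29
Host bits = 3
Set all host bits to 1:
Broadcast: 161.170.208.239


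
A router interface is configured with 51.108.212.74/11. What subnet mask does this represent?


/11 means 11 network bits, 21 host bits
Binary: 11111111111000000000000000000000
Mask: 255.224.0.0


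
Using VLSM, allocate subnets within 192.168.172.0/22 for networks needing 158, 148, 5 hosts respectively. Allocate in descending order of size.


158 hosts -> /24 (254 usable): 192.168.172.0/24
148 hosts -> /24 (254 usable): 192.168.173.0/24
5 hosts -> /29 (6 usable): 192.168.174.0/29
Allocation: 192.168.172.0/24 (158 hosts, 254 usable); 192.168.173.0/24 (148 hosts, 254 usable); 192.168.174.0/29 (5 hosts, 6 usable)


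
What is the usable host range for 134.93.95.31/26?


Network: 134.93.95.0
Broadcast: 134.93.95.63
First usable = network + 1
Last usable = broadcast - 1
Range: 134.93.95.1 to 134.93.95.62


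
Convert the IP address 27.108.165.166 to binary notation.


27 = 00011011
108 = 01101100
165 = 10100101
166 = 10100110
Binary: 00011011.01101100.10100101.10100110


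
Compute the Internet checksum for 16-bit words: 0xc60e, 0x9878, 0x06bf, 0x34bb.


Sum all words (with carry folding):
+ 0xc60e = 0xc60e
+ 0x9878 = 0x5e87
+ 0x06bf = 0x6546
+ 0x34bb = 0x9a01
One's complement: ~0x9a01
Checksum = 0x65fe


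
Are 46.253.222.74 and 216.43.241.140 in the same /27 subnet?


Mask: 255.255.255.224
46.253.222.74 AND mask = 46.253.222.64
216.43.241.140 AND mask = 216.43.241.128
No, different subnets (46.253.222.64 vs 216.43.241.128)


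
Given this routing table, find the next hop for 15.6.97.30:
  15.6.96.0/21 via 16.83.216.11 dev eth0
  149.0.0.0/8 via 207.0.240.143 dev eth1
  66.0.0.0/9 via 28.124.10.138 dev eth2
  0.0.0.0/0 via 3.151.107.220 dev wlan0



Longest prefix match for 15.6.97.30:
  /21 15.6.96.0: MATCH
  /8 149.0.0.0: no
  /9 66.0.0.0: no
  /0 0.0.0.0: MATCH
Selected: next-hop 16.83.216.11 via eth0 (matched /21)


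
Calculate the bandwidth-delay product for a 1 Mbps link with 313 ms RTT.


BDP = bandwidth * RTT
= 1 Mbps * 313 ms
= 1 * 1e6 * 313 / 1000 bits
= 313000 bits
= 39125 bytes
= 38.208 KB
BDP = 313000 bits (39125 bytes)


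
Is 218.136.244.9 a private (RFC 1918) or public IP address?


RFC 1918 private ranges:
  10.0.0.0/8 (10.0.0.0 - 10.255.255.255)
  172.16.0.0/12 (172.16.0.0 - 172.31.255.255)
  192.168.0.0/16 (192.168.0.0 - 192.168.255.255)
Public (not in any RFC 1918 range)


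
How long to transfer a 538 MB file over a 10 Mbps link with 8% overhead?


Effective throughput = 10 * (1 - 8/100) = 9.2 Mbps
File size in Mb = 538 * 8 = 4304 Mb
Time = 4304 / 9.2
Time = 467.8261 seconds


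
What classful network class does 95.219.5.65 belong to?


First octet: 95
Binary: 01011111
0xxxxxxx -> Class A (1-126)
Class A, default mask 255.0.0.0 (/8)


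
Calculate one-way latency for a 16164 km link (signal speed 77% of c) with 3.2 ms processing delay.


Speed = 0.77 * 3e5 km/s = 231000 km/s
Propagation delay = 16164 / 231000 = 0.07 s = 69.974 ms
Processing delay = 3.2 ms
Total one-way latency = 73.174 ms


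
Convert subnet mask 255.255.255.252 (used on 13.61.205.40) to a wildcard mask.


Subnet mask: 255.255.255.252
Wildcard = 255.255.255.255 - subnet mask
255 - 255 = 0
255 - 255 = 0
255 - 255 = 0
255 - 252 = 3
Wildcard: 0.0.0.3


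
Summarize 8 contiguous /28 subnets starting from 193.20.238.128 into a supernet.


Original prefix: /28
Number of subnets: 8 = 2^3
New prefix = 28 - 3 = 25
Supernet: 193.20.238.128/25


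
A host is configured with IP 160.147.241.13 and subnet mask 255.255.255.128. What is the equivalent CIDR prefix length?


Binary: 11111111.11111111.11111111.10000000
Count leading 1s
Prefix: /25


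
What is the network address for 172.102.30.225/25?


IP:   10101100.01100110.00011110.11100001
Mask: 11111111.11111111.11111111.10000000
AND operation:
Net:  10101100.01100110.00011110.10000000
Network: 172.102.30.128/25


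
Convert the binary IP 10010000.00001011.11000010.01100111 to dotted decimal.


10010000 = 144
00001011 = 11
11000010 = 194
01100111 = 103
IP: 144.11.194.103


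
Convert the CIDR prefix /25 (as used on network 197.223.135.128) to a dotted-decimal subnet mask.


/25 means 25 network bits, 7 host bits
Binary: 11111111111111111111111110000000
Mask: 255.255.255.128


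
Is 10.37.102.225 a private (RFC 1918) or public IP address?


RFC 1918 private ranges:
  10.0.0.0/8 (10.0.0.0 - 10.255.255.255)
  172.16.0.0/12 (172.16.0.0 - 172.31.255.255)
  192.168.0.0/16 (192.168.0.0 - 192.168.255.255)
Private (in 10.0.0.0/8)


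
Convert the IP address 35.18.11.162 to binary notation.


35 = 00100011
18 = 00010010
11 = 00001011
162 = 10100010
Binary: 00100011.00010010.00001011.10100010


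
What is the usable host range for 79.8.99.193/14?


Network: 79.8.0.0
Broadcast: 79.11.255.255
First usable = network + 1
Last usable = broadcast - 1
Range: 79.8.0.1 to 79.11.255.254


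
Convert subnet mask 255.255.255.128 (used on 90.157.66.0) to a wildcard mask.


Subnet mask: 255.255.255.128
Wildcard = 255.255.255.255 - subnet mask
255 - 255 = 0
255 - 255 = 0
255 - 255 = 0
255 - 128 = 127
Wildcard: 0.0.0.127


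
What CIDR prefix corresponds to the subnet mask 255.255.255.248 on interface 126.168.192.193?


Binary: 11111111.11111111.11111111.11111000
Count leading 1s
Prefix: /29


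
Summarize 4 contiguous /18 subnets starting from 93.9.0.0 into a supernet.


Original prefix: /18
Number of subnets: 4 = 2^2
New prefix = 18 - 2 = 16
Supernet: 93.9.0.0/16


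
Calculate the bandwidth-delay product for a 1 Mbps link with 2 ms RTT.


BDP = bandwidth * RTT
= 1 Mbps * 2 ms
= 1 * 1e6 * 2 / 1000 bits
= 2000 bits
= 250 bytes
BDP = 2000 bits (250 bytes)
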